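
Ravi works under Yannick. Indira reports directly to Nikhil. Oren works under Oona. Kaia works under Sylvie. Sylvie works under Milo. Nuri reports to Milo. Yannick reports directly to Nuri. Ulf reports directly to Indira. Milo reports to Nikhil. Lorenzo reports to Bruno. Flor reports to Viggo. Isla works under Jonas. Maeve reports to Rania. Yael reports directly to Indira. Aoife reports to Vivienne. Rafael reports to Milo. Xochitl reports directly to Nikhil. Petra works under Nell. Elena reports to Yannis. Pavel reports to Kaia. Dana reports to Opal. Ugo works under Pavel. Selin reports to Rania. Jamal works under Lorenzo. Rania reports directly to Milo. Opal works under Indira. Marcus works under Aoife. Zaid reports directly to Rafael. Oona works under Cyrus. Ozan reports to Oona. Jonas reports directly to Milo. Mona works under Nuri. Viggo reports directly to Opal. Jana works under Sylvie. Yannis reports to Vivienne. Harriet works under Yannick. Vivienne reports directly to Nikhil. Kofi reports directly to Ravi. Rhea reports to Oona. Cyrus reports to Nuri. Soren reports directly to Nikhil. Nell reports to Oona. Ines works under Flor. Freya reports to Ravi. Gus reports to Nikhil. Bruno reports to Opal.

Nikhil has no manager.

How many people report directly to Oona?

4

Oona directly manages Oren, Ozan, Rhea, Nell. That is 4 direct reports.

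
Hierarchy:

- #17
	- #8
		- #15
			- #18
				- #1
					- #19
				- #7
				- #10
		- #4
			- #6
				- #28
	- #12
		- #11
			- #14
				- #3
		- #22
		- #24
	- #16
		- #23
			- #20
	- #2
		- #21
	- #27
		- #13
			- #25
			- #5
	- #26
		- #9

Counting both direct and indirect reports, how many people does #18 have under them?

#18 directly manages #1, #7, #10. Under #1: #19 (1). #7 has no reports. #10 has no reports. So #18's organization is 3 direct reports plus everyone under them: 2 + 1 + 1 = 4.

4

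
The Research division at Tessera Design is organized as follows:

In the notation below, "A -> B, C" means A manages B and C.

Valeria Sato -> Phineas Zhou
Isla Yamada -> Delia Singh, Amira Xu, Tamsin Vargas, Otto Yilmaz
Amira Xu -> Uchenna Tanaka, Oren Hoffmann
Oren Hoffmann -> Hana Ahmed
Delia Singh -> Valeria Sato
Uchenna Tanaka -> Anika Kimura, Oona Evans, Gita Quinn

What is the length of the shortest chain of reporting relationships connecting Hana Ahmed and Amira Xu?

Hana Ahmed is in Amira Xu's organization: the chain from Hana Ahmed up to Amira Xu is Hana Ahmed → Oren Hoffmann → Amira Xu, which is 2 links.

2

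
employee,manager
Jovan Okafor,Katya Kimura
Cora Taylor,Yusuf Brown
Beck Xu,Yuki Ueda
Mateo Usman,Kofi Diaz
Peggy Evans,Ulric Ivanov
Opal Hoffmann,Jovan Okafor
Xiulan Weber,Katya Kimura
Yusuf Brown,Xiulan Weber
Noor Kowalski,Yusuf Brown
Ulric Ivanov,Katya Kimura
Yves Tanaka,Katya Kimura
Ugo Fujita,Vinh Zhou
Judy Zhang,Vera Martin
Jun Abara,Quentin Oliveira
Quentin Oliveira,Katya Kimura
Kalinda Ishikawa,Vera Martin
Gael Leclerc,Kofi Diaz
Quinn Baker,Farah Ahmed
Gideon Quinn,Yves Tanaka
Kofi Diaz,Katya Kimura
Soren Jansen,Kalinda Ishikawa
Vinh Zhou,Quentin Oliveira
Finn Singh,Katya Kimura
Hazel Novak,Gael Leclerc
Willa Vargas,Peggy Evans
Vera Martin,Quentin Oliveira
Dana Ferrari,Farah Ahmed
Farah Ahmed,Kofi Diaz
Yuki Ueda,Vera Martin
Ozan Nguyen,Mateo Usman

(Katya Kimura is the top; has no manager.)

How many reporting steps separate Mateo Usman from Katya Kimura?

2

Chain from Mateo Usman up to Katya Kimura: Mateo Usman → Kofi Diaz → Katya Kimura. That is 2 steps up, so Mateo Usman is 2 levels below Katya Kimura.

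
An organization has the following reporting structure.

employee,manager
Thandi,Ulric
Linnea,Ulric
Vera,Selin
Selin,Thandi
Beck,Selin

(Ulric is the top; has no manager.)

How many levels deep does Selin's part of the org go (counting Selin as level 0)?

1

The longest chain under Selin runs Selin → Vera, which is 1 level below Selin.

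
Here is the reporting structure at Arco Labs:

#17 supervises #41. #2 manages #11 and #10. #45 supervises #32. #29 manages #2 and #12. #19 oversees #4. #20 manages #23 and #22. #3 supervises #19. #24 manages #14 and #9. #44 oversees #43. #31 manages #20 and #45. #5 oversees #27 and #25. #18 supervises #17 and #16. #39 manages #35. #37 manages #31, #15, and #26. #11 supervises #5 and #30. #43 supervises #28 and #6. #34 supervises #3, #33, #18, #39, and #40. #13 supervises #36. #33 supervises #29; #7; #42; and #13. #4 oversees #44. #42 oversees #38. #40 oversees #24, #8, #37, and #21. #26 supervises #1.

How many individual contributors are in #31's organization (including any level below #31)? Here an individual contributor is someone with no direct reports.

The people in #31's organization with no one reporting to them are #32, #22, #23. That is 3.

3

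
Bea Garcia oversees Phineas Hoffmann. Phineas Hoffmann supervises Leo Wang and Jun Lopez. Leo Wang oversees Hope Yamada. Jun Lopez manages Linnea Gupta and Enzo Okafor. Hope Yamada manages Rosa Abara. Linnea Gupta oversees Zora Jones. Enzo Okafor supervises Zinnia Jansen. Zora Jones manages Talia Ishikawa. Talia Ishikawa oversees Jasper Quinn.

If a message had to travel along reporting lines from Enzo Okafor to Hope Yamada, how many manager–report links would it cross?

Enzo Okafor is 2 levels below Phineas Hoffmann, and Hope Yamada is 2 levels below Phineas Hoffmann (their lowest common manager). The shortest path runs up from Enzo Okafor to Phineas Hoffmann and back down to Hope Yamada: 2 + 2 = 4 links.

4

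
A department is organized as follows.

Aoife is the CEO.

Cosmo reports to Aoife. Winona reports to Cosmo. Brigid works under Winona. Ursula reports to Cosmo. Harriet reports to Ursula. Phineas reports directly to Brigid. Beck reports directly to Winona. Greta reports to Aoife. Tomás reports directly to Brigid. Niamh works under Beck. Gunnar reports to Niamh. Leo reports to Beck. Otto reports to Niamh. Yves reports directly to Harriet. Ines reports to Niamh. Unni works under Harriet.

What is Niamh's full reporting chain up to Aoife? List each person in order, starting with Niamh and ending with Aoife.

Niamh -> Beck -> Winona -> Cosmo -> Aoife

Niamh reports to Beck. Beck reports to Winona. Winona reports to Cosmo. Cosmo reports to Aoife. Aoife is at the top.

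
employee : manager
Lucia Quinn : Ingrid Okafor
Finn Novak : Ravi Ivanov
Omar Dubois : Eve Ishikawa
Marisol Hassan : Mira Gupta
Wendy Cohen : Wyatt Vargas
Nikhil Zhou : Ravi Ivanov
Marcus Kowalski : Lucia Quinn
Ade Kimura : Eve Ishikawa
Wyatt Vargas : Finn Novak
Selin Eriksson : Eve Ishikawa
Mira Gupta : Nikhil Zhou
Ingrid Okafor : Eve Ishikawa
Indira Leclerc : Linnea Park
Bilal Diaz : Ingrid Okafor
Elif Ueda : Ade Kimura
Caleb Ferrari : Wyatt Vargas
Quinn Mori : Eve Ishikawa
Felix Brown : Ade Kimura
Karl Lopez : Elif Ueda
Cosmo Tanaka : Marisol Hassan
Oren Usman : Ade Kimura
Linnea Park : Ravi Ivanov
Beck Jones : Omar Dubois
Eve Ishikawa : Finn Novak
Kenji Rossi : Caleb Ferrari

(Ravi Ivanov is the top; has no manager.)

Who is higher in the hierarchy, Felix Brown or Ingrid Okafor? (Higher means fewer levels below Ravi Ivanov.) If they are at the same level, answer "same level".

Felix Brown is 4 levels below Ravi Ivanov; Ingrid Okafor is 3. Ingrid Okafor is higher.

Ingrid Okafor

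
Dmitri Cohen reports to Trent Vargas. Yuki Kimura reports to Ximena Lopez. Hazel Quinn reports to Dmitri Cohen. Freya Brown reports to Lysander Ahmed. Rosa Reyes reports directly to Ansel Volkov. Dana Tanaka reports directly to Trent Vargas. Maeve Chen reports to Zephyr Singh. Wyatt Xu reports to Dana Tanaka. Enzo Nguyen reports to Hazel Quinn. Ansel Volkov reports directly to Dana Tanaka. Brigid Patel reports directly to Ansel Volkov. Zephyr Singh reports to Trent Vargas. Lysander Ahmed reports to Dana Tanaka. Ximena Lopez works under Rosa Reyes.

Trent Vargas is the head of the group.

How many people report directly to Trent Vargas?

Trent Vargas directly manages Dana Tanaka, Dmitri Cohen, Zephyr Singh. That is 3 direct reports.

3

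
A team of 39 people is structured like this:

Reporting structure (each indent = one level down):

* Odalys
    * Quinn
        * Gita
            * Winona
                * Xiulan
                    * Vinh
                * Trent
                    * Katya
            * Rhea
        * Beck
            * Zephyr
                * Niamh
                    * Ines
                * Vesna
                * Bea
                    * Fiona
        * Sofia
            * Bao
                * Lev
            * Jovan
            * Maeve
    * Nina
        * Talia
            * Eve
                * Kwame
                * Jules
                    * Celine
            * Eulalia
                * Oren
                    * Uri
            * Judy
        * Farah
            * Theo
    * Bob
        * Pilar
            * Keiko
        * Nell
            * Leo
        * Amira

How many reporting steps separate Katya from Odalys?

Chain from Katya up to Odalys: Katya → Trent → Winona → Gita → Quinn → Odalys. That is 5 steps up, so Katya is 5 levels below Odalys.

5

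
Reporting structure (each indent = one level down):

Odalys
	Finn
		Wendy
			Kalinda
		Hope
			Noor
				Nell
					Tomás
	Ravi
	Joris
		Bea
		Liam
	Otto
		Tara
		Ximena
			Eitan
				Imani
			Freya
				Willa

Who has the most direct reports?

Odalys

Direct-report counts: Odalys has 4; Otto has 2; Ximena has 2; Freya has 1; Eitan has 1; Joris has 2; Finn has 2; Hope has 1; Noor has 1; Nell has 1; Wendy has 1. The largest is 4, held by Odalys.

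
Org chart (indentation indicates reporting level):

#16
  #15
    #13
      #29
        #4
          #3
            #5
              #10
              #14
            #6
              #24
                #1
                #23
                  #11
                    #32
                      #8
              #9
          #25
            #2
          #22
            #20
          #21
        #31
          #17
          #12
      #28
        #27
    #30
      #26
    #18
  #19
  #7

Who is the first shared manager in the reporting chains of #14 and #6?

#14's chain of managers is #5, #3, #4, #29, #13, #15, #16. #6's chain of managers is #3, #4, #29, #13, #15, #16. The first manager that appears in both chains is #3.

#3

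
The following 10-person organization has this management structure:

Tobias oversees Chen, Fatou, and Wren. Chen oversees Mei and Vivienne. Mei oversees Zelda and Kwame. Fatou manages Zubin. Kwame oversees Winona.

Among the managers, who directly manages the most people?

Direct-report counts: Tobias has 3; Fatou has 1; Chen has 2; Mei has 2; Kwame has 1. The largest is 3, held by Tobias.

Tobias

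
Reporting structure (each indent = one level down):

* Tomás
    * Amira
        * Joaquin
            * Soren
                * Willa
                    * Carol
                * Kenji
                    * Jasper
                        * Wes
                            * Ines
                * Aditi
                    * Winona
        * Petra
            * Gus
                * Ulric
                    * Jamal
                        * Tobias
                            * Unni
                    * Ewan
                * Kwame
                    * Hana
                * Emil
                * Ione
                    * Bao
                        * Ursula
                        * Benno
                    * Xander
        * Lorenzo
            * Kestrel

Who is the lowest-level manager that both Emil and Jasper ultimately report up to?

Amira

Emil's chain of managers is Gus, Petra, Amira, Tomás. Jasper's chain of managers is Kenji, Soren, Joaquin, Amira, Tomás. The first manager that appears in both chains is Amira.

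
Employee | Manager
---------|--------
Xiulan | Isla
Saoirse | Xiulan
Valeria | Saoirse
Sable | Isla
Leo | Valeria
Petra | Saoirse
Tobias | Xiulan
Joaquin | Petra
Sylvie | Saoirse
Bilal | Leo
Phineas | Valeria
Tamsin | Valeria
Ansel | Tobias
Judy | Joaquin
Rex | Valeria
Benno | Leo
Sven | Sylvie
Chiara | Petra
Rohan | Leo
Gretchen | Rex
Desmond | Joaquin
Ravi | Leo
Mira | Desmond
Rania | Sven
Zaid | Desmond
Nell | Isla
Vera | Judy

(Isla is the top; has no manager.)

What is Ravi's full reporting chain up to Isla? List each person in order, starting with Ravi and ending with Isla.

Ravi reports to Leo. Leo reports to Valeria. Valeria reports to Saoirse. Saoirse reports to Xiulan. Xiulan reports to Isla. Isla is at the top.

Ravi -> Leo -> Valeria -> Saoirse -> Xiulan -> Isla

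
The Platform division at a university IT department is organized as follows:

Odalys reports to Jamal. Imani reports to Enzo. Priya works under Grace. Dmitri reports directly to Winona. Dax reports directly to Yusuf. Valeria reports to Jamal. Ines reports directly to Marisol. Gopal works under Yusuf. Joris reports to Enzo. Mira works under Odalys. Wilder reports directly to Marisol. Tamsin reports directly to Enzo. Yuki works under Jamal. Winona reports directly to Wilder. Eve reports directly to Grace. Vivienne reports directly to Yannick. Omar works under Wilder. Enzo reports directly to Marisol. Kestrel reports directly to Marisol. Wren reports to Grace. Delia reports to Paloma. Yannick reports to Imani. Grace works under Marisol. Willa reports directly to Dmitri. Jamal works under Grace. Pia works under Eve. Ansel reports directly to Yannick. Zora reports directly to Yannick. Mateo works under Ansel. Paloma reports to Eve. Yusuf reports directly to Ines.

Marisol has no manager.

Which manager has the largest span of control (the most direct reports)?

Marisol

Direct-report counts: Marisol has 5; Wilder has 2; Winona has 1; Dmitri has 1; Enzo has 3; Imani has 1; Yannick has 3; Ansel has 1; Ines has 1; Yusuf has 2; Grace has 4; Eve has 2; Paloma has 1; Jamal has 3; Odalys has 1. The largest is 5, held by Marisol.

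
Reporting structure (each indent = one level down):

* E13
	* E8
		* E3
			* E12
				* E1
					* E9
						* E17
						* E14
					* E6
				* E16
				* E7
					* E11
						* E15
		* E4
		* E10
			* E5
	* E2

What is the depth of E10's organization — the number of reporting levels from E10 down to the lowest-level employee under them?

1

The longest chain under E10 runs E10 → E5, which is 1 level below E10.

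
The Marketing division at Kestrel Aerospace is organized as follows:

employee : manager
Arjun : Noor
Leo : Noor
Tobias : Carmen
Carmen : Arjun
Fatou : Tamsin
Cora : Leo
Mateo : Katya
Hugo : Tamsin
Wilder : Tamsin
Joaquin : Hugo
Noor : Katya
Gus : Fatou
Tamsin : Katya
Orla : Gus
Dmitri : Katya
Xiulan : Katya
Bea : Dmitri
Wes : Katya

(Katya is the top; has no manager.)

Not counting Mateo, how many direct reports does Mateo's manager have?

Mateo reports to Katya. Katya's other direct reports are Noor, Tamsin, Xiulan, Dmitri, Wes — 5 peers.

5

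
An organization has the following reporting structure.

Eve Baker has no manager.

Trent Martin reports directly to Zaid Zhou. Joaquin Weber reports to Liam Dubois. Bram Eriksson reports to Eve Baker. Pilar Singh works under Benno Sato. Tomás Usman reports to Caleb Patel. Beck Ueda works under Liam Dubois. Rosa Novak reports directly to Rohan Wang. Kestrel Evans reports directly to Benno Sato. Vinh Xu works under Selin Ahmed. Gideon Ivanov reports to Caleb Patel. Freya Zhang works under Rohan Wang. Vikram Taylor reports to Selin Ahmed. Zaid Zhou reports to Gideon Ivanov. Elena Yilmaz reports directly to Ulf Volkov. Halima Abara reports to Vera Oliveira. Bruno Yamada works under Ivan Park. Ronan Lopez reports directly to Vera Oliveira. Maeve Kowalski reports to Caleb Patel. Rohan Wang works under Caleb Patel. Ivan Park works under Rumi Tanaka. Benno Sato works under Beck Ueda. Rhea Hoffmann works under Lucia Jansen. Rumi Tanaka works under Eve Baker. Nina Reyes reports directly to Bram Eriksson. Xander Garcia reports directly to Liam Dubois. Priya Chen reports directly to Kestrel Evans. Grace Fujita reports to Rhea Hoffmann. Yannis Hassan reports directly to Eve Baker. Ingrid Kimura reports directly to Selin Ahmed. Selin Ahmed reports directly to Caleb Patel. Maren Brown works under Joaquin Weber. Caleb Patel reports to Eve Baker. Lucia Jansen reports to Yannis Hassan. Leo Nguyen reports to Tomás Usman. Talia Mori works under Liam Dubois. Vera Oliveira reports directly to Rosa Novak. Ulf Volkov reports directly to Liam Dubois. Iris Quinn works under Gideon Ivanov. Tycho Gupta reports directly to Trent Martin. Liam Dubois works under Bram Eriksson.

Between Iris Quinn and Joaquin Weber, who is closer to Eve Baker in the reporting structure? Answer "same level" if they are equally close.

same level

Both Iris Quinn and Joaquin Weber are 3 levels below Eve Baker.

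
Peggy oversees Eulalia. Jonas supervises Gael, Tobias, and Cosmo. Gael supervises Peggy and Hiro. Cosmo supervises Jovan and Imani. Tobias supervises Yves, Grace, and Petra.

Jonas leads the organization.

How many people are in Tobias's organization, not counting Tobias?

3

Tobias directly manages Yves, Grace, Petra. Yves has no reports. Grace has no reports. Petra has no reports. So Tobias's organization is 3 direct reports plus everyone under them: 1 + 1 + 1 = 3.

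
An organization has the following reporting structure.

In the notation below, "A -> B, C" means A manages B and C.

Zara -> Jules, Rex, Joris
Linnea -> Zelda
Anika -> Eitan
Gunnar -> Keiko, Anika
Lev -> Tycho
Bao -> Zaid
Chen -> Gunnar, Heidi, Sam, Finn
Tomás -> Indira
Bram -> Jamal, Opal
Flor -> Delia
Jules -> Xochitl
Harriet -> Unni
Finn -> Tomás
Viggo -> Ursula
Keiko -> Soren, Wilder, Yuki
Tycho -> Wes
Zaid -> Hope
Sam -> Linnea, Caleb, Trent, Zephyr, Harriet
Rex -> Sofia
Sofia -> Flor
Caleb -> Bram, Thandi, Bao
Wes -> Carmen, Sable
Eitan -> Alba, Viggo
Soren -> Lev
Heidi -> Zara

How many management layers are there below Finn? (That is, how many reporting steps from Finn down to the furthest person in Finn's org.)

2

The longest chain under Finn runs Finn → Tomás → Indira, which is 2 levels below Finn.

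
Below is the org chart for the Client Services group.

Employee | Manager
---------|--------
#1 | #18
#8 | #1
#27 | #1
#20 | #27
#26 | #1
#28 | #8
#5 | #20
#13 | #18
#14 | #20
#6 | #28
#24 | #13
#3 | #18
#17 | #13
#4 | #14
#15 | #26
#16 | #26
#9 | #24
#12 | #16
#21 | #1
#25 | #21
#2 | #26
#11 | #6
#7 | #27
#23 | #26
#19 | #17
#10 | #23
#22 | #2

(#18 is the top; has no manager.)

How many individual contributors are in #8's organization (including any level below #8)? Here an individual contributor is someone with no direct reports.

1

The only person in #8's organization with no one reporting to them is #11. That is 1.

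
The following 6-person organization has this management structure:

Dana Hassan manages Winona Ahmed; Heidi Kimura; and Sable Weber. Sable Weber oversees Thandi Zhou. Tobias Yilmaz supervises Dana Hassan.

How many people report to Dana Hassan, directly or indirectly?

Dana Hassan directly manages Sable Weber, Winona Ahmed, Heidi Kimura. Under Sable Weber: Thandi Zhou (1). Winona Ahmed has no reports. Heidi Kimura has no reports. So Dana Hassan's organization is 3 direct reports plus everyone under them: 2 + 1 + 1 = 4.

4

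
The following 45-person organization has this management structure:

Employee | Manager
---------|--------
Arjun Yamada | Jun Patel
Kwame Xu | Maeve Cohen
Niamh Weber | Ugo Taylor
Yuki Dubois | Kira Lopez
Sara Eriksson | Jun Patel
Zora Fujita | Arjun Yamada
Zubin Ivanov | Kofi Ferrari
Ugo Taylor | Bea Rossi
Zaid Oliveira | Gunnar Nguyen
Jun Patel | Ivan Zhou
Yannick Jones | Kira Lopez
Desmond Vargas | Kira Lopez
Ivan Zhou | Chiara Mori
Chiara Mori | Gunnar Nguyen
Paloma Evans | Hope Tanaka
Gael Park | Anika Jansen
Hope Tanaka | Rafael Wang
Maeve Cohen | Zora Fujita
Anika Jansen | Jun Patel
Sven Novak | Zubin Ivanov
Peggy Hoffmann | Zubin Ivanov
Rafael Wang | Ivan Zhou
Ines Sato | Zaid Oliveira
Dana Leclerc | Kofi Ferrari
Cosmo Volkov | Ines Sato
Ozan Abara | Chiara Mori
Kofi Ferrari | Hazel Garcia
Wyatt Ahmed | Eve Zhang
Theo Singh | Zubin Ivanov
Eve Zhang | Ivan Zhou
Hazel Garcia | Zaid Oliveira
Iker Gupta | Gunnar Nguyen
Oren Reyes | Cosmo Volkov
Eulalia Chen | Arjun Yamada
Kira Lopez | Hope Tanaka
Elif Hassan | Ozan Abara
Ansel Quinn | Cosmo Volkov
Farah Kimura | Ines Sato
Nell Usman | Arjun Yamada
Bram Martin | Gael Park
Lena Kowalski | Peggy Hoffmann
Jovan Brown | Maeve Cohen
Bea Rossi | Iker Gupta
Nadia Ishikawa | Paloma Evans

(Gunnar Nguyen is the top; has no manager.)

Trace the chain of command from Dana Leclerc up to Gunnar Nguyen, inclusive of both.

Dana Leclerc -> Kofi Ferrari -> Hazel Garcia -> Zaid Oliveira -> Gunnar Nguyen

Dana Leclerc reports to Kofi Ferrari. Kofi Ferrari reports to Hazel Garcia. Hazel Garcia reports to Zaid Oliveira. Zaid Oliveira reports to Gunnar Nguyen. Gunnar Nguyen is at the top.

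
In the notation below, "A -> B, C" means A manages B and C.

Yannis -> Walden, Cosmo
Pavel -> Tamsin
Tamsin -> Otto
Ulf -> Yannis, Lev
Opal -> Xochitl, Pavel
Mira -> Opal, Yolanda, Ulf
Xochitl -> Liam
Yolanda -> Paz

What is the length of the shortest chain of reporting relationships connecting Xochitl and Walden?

Xochitl is 2 levels below Mira, and Walden is 3 levels below Mira (their lowest common manager). The shortest path runs up from Xochitl to Mira and back down to Walden: 2 + 3 = 5 links.

5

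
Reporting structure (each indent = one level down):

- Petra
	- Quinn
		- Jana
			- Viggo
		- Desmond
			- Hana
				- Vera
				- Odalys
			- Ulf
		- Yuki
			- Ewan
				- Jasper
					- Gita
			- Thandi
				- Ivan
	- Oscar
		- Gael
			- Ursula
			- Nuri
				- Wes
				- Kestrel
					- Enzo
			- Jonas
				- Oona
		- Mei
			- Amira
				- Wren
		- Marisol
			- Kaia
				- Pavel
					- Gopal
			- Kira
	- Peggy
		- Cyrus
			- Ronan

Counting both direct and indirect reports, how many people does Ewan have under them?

2

Ewan directly manages Jasper. Under Jasper: Gita (1). That's 2 in total.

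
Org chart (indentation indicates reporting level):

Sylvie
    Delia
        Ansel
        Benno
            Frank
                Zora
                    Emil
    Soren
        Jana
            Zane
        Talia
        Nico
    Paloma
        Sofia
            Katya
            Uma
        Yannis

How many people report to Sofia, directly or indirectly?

Sofia directly manages Katya, Uma. Katya has no reports. Uma has no reports. So Sofia's organization is 2 direct reports plus everyone under them: 1 + 1 = 2.

2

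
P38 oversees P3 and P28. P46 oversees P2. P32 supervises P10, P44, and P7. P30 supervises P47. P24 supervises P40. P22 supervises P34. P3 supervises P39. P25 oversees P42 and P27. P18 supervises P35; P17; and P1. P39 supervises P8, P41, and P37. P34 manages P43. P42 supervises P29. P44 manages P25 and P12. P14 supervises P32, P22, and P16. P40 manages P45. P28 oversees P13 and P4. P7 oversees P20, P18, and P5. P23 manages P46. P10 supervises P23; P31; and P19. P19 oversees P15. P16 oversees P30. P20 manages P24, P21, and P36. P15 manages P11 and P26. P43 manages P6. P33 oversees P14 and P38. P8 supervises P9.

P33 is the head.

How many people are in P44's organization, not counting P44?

5

P44 directly manages P25, P12. Under P25: P27, P42, P29 (3). P12 has no reports. So P44's organization is 2 direct reports plus everyone under them: 4 + 1 = 5.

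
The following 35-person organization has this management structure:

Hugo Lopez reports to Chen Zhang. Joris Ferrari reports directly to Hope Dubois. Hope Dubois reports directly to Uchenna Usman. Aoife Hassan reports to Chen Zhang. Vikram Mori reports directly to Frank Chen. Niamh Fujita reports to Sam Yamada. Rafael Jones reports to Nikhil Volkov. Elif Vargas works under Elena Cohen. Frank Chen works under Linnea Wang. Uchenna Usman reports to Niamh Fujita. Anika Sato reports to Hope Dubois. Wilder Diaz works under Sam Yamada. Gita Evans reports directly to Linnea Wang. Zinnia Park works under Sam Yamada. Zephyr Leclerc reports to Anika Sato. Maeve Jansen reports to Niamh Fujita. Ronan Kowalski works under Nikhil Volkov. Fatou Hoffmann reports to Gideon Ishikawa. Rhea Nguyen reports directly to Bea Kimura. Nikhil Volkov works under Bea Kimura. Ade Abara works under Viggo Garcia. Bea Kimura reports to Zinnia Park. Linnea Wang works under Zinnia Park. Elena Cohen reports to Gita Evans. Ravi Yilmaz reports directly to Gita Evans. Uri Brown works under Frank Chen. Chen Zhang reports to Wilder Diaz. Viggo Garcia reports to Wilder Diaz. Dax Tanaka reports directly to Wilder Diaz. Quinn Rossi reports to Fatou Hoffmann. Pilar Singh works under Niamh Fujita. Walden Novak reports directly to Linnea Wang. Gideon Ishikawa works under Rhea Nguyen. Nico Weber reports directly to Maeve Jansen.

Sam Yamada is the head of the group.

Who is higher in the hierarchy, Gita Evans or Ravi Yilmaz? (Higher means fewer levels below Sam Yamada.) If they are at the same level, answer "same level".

Gita Evans

Gita Evans is 3 levels below Sam Yamada; Ravi Yilmaz is 4. Gita Evans is higher.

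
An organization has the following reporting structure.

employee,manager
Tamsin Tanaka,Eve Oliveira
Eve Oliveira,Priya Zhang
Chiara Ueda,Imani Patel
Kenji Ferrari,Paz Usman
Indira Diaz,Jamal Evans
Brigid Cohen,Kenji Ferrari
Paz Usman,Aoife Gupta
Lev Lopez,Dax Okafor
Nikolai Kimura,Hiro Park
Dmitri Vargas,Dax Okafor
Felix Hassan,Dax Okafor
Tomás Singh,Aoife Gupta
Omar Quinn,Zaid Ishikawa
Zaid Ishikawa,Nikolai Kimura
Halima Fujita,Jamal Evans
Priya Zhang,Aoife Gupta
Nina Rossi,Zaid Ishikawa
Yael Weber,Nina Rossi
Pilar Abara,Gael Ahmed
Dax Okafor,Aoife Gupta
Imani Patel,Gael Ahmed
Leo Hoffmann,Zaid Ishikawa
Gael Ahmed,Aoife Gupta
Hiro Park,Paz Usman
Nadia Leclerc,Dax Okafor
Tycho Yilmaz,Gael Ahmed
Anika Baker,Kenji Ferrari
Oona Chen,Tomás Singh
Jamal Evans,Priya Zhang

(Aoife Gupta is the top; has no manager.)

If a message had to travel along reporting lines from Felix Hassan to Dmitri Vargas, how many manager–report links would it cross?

Felix Hassan is 1 level below Dax Okafor, and Dmitri Vargas is 1 level below Dax Okafor (their lowest common manager). The shortest path runs up from Felix Hassan to Dax Okafor and back down to Dmitri Vargas: 1 + 1 = 2 links.

2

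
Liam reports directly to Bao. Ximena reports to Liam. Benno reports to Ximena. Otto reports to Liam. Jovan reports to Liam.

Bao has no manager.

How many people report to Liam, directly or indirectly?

4

Liam directly manages Ximena, Otto, Jovan. Under Ximena: Benno (1). Otto has no reports. Jovan has no reports. So Liam's organization is 3 direct reports plus everyone under them: 2 + 1 + 1 = 4.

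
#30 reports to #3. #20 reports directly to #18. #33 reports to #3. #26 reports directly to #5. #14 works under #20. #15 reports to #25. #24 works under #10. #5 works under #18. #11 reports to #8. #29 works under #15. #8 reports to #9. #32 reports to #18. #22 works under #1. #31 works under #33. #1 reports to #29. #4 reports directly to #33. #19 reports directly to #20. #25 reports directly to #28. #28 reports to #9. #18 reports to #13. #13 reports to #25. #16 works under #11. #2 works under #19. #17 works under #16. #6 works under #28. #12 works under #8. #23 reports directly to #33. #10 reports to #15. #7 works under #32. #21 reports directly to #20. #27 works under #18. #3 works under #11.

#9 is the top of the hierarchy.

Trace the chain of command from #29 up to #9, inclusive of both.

#29 reports to #15. #15 reports to #25. #25 reports to #28. #28 reports to #9. #9 is at the top.

#29 -> #15 -> #25 -> #28 -> #9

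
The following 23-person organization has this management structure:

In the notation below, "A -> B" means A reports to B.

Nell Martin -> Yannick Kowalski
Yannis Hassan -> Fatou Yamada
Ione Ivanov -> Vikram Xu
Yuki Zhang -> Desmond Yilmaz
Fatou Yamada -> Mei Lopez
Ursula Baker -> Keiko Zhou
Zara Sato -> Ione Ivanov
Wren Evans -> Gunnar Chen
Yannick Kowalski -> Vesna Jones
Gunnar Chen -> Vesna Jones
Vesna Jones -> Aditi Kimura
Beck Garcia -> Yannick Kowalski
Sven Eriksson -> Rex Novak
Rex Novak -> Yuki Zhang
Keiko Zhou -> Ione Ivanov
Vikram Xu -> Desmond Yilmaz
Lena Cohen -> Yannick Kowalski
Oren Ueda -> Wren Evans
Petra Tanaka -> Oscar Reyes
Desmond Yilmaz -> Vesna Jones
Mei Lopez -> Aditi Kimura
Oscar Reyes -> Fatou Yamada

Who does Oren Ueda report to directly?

Wren Evans

Oren Ueda reports directly to Wren Evans.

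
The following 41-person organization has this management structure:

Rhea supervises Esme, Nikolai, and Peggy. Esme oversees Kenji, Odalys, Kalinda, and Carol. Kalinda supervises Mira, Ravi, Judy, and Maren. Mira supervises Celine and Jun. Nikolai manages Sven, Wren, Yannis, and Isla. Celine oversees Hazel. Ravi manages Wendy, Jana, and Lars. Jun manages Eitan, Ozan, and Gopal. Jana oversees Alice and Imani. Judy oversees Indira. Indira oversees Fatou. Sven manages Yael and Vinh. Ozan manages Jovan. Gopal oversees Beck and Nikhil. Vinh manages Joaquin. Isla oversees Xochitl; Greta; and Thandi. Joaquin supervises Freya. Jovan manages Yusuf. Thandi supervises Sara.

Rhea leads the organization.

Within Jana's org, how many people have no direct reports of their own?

2

The people in Jana's organization with no one reporting to them are Imani, Alice. That is 2.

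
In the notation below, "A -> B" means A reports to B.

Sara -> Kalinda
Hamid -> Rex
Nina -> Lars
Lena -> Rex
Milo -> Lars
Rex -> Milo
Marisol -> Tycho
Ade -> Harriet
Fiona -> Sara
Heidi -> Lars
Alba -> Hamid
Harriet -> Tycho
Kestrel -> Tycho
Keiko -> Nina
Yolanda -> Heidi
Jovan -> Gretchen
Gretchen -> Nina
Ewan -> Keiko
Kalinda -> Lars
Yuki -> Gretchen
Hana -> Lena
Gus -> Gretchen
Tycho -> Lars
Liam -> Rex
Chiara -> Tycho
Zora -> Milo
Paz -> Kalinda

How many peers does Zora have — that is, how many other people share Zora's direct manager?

1

Zora reports to Milo. Milo's other direct reports are Rex — 1 peer.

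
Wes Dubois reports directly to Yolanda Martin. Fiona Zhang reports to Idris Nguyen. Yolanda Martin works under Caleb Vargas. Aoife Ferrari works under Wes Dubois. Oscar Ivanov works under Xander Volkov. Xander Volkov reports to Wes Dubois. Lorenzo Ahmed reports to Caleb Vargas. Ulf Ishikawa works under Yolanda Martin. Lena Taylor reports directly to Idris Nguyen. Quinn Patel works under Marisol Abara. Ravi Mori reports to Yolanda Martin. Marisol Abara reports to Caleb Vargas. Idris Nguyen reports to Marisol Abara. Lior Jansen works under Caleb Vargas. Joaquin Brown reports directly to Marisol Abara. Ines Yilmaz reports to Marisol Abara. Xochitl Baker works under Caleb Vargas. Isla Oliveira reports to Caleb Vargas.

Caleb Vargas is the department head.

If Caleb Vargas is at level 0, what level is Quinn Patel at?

2

Chain from Quinn Patel up to Caleb Vargas: Quinn Patel → Marisol Abara → Caleb Vargas. That is 2 steps up, so Quinn Patel is 2 levels below Caleb Vargas.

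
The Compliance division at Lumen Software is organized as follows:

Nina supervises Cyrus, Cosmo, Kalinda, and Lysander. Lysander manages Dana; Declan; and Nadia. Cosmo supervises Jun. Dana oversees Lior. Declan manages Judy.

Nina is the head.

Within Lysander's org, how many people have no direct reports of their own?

3

The people in Lysander's organization with no one reporting to them are Nadia, Judy, Lior. That is 3.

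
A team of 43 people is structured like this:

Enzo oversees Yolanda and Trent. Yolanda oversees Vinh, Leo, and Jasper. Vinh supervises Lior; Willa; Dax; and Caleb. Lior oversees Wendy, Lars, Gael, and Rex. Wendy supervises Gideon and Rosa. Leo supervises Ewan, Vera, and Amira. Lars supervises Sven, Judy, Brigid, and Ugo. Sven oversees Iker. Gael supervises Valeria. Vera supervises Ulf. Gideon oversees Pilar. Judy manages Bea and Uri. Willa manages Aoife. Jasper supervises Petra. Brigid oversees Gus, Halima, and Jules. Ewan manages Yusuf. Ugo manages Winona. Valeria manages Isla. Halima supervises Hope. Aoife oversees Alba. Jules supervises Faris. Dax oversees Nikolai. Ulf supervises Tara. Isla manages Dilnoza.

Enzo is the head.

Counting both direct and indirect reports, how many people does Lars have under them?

13

Lars directly manages Sven, Judy, Brigid, Ugo. Under Sven: Iker (1). Under Judy: Uri, Bea (2). Under Brigid: Gus, Jules, Faris, Halima, Hope (5). Under Ugo: Winona (1). So Lars's organization is 4 direct reports plus everyone under them: 2 + 3 + 6 + 2 = 13.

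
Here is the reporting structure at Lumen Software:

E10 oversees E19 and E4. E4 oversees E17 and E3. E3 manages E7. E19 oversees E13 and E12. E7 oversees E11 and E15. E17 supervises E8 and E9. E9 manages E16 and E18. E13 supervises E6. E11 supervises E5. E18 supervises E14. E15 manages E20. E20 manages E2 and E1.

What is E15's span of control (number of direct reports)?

E15 directly manages E20. That is 1 direct report.

1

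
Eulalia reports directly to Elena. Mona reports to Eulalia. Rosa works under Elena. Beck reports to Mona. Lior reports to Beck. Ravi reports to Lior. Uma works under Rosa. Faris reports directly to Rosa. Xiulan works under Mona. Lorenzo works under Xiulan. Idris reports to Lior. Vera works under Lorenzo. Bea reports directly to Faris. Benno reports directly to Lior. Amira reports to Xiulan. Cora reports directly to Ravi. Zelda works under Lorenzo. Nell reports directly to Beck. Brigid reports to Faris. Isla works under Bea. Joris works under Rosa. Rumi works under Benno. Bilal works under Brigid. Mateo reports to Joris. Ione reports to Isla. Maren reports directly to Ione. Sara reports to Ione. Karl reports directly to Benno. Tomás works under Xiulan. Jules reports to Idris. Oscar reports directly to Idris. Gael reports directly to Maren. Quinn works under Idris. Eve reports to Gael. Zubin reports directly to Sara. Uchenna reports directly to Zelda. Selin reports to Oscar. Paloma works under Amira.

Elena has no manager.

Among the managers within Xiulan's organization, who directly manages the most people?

Direct-report counts within Xiulan's organization: Xiulan has 3; Amira has 1; Lorenzo has 2; Zelda has 1. The largest is 3, held by Xiulan.

Xiulan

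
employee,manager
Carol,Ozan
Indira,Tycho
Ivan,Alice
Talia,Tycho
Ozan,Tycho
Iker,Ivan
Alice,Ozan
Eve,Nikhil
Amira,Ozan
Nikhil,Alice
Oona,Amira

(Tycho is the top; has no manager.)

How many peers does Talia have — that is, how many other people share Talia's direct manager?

2

Talia reports to Tycho. Tycho's other direct reports are Ozan, Indira — 2 peers.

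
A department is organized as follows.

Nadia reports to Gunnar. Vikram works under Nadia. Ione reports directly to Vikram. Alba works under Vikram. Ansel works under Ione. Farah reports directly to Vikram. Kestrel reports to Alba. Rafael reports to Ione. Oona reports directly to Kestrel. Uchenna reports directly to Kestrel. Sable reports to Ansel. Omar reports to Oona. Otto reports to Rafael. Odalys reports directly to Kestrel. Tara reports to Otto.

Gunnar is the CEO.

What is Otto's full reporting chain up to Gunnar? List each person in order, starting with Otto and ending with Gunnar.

Otto reports to Rafael. Rafael reports to Ione. Ione reports to Vikram. Vikram reports to Nadia. Nadia reports to Gunnar. Gunnar is at the top.

Otto -> Rafael -> Ione -> Vikram -> Nadia -> Gunnar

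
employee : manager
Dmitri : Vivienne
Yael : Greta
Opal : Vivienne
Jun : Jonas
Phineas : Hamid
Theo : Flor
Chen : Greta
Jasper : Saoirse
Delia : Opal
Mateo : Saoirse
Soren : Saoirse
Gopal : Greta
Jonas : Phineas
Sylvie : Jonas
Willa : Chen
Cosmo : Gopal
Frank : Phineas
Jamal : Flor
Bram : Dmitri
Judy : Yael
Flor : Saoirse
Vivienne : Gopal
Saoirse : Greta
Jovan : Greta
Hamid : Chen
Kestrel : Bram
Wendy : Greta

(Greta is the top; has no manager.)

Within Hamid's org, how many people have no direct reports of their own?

3

The people in Hamid's organization with no one reporting to them are Frank, Sylvie, Jun. That is 3.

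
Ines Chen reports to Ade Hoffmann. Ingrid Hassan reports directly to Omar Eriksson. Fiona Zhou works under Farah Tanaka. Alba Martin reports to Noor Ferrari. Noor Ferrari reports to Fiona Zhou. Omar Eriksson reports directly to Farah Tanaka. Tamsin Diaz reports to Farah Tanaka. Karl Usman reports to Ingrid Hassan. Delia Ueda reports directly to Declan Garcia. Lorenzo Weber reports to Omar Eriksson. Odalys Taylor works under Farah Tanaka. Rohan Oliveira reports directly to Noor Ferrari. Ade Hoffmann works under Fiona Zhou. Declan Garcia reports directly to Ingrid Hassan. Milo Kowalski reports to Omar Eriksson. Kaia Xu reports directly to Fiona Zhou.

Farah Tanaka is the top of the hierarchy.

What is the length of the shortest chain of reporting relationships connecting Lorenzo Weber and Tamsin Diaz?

Lorenzo Weber is 2 levels below Farah Tanaka, and Tamsin Diaz is 1 level below Farah Tanaka (their lowest common manager). The shortest path runs up from Lorenzo Weber to Farah Tanaka and back down to Tamsin Diaz: 2 + 1 = 3 links.

3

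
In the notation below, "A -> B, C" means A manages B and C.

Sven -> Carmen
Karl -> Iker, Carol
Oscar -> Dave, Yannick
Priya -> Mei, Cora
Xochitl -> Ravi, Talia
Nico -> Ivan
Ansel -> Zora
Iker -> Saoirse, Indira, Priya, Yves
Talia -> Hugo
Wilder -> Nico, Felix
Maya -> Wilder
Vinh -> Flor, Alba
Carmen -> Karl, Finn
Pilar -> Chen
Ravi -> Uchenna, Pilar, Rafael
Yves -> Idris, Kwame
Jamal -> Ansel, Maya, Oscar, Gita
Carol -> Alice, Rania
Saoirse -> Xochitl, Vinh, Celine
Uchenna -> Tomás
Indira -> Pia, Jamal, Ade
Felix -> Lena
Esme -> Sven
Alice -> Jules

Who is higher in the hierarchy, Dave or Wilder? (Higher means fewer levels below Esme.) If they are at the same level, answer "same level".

Both Dave and Wilder are 8 levels below Esme.

same level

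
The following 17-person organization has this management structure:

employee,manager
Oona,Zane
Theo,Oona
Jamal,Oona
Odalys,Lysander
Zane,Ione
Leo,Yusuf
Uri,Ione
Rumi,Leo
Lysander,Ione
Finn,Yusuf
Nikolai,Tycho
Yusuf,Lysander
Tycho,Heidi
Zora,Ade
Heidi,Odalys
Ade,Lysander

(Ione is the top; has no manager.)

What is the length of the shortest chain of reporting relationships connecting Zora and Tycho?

5

Zora is 2 levels below Lysander, and Tycho is 3 levels below Lysander (their lowest common manager). The shortest path runs up from Zora to Lysander and back down to Tycho: 2 + 3 = 5 links.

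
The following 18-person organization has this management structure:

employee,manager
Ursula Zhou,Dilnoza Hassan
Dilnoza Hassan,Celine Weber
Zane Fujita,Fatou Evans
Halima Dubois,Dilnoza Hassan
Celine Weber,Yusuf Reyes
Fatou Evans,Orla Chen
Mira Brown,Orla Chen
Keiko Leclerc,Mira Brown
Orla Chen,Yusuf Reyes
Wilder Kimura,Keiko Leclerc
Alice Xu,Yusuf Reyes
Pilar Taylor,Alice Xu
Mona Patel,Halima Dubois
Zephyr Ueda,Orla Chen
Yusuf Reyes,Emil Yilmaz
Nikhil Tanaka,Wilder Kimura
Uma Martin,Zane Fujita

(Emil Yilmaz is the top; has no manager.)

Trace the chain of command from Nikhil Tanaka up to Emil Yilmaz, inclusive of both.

Nikhil Tanaka -> Wilder Kimura -> Keiko Leclerc -> Mira Brown -> Orla Chen -> Yusuf Reyes -> Emil Yilmaz

Nikhil Tanaka reports to Wilder Kimura. Wilder Kimura reports to Keiko Leclerc. Keiko Leclerc reports to Mira Brown. Mira Brown reports to Orla Chen. Orla Chen reports to Yusuf Reyes. Yusuf Reyes reports to Emil Yilmaz. Emil Yilmaz is at the top.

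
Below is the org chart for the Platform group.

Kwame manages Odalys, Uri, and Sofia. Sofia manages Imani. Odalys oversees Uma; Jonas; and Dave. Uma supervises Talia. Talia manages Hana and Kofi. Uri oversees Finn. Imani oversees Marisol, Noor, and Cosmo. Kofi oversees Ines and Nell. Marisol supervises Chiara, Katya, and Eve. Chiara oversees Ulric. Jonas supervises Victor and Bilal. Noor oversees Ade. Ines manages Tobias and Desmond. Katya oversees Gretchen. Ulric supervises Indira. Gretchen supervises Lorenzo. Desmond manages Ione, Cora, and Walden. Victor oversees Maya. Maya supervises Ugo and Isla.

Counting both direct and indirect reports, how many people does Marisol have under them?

Marisol directly manages Chiara, Katya, Eve. Under Chiara: Ulric, Indira (2). Under Katya: Gretchen, Lorenzo (2). Eve has no reports. So Marisol's organization is 3 direct reports plus everyone under them: 3 + 3 + 1 = 7.

7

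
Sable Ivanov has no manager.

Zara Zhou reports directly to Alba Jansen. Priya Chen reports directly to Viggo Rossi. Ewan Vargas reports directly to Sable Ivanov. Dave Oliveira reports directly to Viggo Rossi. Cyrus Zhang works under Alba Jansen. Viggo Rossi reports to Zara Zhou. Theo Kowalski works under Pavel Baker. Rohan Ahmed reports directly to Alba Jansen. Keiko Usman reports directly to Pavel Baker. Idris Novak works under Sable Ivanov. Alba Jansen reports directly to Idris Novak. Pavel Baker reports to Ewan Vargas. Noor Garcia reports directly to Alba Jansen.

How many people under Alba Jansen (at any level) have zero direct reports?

The people in Alba Jansen's organization with no one reporting to them are Cyrus Zhang, Rohan Ahmed, Priya Chen, Dave Oliveira, Noor Garcia. That is 5.

5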